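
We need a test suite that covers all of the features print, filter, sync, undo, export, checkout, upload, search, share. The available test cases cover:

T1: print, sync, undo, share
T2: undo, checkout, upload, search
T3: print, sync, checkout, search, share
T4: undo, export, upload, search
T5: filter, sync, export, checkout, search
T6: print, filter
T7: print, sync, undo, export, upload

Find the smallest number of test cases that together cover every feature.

3

T1, T2, T5 together cover {print, filter, sync, undo, export, checkout, upload, search, share} — every feature.
No 2 of the 7 test cases cover everything (all 21 pairs fall short), so 3 is minimum.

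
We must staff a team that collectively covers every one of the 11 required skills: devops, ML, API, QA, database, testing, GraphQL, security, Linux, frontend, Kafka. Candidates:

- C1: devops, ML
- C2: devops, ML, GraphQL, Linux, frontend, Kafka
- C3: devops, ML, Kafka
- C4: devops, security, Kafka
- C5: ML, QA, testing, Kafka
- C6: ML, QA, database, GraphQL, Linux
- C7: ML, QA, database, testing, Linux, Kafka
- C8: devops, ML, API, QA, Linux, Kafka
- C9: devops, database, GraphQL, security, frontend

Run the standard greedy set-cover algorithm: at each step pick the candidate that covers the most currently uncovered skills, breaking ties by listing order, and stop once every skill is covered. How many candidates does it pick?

Pick 1: C2 covers 6 new skills (devops, ML, GraphQL, Linux, frontend, Kafka).
Pick 2: C7 covers 3 new skills (QA, database, testing).
Pick 3: C4 covers 1 new skills (security).
Pick 4: C8 covers 1 new skills (API).
Greedy uses 4 candidates. (The true minimum is 3.)

4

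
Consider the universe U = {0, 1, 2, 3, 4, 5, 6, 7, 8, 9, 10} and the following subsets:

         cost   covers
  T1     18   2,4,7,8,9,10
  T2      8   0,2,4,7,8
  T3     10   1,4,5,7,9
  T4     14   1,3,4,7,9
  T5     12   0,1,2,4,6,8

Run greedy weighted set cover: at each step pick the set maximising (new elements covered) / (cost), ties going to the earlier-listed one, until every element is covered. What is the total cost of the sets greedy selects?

Pick 1: T2 adds 5 new (0, 2, 4, 7, 8) at cost 8 (ratio 5/8).
Pick 2: T3 adds 3 new (1, 5, 9) at cost 10 (ratio 3/10).
Pick 3: T5 adds 1 new (6) at cost 12 (ratio 1/12).
Pick 4: T4 adds 1 new (3) at cost 14 (ratio 1/14).
Pick 5: T1 adds 1 new (10) at cost 18 (ratio 1/18).
Greedy total cost: 8 + 10 + 12 + 14 + 18 = 62. (The true optimum is 54, so greedy overshoots here.)

62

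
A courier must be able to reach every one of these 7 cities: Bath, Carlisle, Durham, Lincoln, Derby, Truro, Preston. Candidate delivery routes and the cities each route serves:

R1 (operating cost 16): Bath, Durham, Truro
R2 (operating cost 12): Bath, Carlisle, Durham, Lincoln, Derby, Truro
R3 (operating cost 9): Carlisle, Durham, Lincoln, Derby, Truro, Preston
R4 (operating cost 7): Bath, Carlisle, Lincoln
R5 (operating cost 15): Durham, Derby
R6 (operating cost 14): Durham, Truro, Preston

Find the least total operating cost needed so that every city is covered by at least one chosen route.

16

R3, R4 cover every city at operating cost 9 + 7 = 16.
Any cover uses at least 2 routes; among all covering selections none totals below 16.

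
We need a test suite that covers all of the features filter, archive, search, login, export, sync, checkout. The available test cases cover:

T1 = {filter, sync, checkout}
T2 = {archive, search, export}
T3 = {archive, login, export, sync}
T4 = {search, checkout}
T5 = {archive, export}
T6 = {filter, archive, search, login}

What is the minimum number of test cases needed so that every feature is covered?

3

T1, T2, T3 together cover {filter, archive, search, login, export, sync, checkout} — every feature.
No 2 of the 6 test cases cover everything (all 15 pairs fall short), so 3 is minimum.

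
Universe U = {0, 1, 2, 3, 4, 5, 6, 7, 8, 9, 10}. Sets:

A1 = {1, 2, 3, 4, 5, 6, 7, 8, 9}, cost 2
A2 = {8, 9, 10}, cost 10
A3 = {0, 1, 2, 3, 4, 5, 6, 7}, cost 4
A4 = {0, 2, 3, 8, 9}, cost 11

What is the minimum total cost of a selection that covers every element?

A2, A3 cover every element at cost 10 + 4 = 14.
Any cover uses at least 2 sets; among all covering selections none totals below 14.
Greedy by coverage-per-cost would pick A1, A3, A2 for 16 — worse than the optimum 14.

14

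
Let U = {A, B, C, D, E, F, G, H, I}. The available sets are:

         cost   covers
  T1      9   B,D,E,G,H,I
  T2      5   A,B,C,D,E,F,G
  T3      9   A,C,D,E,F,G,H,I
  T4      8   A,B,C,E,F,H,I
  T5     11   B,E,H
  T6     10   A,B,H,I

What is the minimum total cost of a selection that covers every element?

13

T2, T4 cover every element at cost 5 + 8 = 13.
Any cover uses at least 2 sets; among all covering selections none totals below 13.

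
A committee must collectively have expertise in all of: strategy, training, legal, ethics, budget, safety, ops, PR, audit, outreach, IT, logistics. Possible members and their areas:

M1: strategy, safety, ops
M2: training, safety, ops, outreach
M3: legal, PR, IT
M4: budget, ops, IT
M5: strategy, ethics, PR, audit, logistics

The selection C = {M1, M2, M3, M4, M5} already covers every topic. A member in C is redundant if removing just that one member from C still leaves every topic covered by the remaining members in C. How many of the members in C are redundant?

Drop M1: the rest still cover every topic — redundant.
Drop M2: training, outreach uncovered — not redundant.
Drop M3: legal uncovered — not redundant.
Drop M4: budget uncovered — not redundant.
Drop M5: ethics, audit, logistics uncovered — not redundant.
1 redundant: M1.

1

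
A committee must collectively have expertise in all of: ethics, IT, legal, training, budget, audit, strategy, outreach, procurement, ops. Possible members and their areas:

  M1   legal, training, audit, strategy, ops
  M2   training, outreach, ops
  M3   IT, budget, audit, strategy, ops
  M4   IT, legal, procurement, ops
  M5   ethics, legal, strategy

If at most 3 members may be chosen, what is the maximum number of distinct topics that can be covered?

Choosing M2, M3, M4 covers {IT, legal, training, budget, audit, strategy, outreach, procurement, ops} — 9 topics.
No choice of 3 members does better; here ethics is left uncovered.

9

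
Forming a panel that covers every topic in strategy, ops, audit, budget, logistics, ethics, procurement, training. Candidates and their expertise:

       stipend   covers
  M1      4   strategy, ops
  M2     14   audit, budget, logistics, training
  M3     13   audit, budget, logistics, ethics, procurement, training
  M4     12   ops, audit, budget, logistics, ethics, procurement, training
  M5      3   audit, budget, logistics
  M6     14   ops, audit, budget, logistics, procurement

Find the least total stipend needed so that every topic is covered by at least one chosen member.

M1, M4 cover every topic at stipend 4 + 12 = 16.
Any cover uses at least 2 members; among all covering selections none totals below 16.
Greedy by coverage-per-stipend would pick M5, M1, M4 for 19 — worse than the optimum 16.

16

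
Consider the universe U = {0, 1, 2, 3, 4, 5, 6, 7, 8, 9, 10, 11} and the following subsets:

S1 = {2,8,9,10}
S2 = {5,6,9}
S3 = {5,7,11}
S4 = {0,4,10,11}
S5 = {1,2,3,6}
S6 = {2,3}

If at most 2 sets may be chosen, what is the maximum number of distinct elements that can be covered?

8

Choosing S4, S5 covers {0, 1, 2, 3, 4, 6, 10, 11} — 8 elements.
No choice of 2 sets does better; here 5, 7, 8, 9 are left uncovered.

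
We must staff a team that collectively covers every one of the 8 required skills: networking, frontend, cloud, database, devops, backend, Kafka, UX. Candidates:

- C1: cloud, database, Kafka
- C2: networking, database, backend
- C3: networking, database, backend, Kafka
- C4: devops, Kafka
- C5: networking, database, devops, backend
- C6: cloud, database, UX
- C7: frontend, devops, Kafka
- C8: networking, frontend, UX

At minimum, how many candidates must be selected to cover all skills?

C1, C5, C8 together cover {networking, frontend, cloud, database, devops, backend, Kafka, UX} — every skill.
No 2 of the 8 candidates cover everything (all 28 pairs fall short), so 3 is minimum.

3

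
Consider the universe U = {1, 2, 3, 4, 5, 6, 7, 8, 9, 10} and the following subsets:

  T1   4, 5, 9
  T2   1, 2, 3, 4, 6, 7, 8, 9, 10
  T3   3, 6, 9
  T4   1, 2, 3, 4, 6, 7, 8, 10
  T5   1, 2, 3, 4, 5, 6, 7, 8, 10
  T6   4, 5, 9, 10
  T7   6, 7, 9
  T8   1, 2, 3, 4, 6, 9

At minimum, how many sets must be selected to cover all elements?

2

T1, T2 together cover {1, 2, 3, 4, 5, 6, 7, 8, 9, 10} — every element.
No single set contains all 10 elements, so 2 is optimal.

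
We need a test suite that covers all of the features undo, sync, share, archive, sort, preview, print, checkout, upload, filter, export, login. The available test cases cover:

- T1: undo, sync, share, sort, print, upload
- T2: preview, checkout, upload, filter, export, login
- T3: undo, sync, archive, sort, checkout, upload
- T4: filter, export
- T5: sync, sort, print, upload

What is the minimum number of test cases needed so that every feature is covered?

T1, T2, T3 together cover {undo, sync, share, archive, sort, preview, print, checkout, upload, filter, export, login} — every feature.
No 2 of the 5 test cases cover everything (all 10 pairs fall short), so 3 is minimum.

3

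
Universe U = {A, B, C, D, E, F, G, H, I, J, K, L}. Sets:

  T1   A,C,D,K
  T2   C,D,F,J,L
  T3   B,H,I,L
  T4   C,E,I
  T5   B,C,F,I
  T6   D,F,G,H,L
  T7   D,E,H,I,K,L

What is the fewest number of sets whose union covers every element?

T1, T2, T3, T4, T6 together cover {A, B, C, D, E, F, G, H, I, J, K, L} — every element.
No 4 of the 7 sets cover everything (all 35 size-4 selections fall short), so 5 is minimum.

5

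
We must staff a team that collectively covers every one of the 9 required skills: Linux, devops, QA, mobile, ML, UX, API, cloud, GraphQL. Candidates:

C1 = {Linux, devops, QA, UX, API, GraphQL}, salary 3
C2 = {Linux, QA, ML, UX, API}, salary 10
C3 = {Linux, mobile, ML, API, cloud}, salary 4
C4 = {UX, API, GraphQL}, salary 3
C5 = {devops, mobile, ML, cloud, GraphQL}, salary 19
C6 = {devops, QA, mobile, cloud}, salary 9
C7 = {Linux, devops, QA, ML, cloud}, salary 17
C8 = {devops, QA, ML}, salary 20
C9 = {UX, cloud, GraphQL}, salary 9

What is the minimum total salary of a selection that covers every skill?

7

C1, C3 cover every skill at salary 3 + 4 = 7.
Any cover uses at least 2 candidates; among all covering selections none totals below 7.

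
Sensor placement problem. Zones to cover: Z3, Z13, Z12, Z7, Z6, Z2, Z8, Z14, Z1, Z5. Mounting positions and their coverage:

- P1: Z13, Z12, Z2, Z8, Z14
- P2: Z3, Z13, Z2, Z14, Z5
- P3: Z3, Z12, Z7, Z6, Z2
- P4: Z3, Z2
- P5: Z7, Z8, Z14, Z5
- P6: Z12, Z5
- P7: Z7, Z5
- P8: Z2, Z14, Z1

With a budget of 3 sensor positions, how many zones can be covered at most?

9

Choosing P1, P2, P3 covers {Z3, Z13, Z12, Z7, Z6, Z2, Z8, Z14, Z5} — 9 zones.
No choice of 3 sensor positions does better; here Z1 is left uncovered.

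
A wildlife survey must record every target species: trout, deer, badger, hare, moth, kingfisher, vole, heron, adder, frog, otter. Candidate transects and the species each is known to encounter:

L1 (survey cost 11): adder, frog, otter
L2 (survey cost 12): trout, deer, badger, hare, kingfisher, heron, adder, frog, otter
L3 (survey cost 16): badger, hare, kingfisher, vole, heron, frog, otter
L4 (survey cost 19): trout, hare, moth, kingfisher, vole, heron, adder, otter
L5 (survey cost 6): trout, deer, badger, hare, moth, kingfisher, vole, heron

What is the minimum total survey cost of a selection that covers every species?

17

L1, L5 cover every species at survey cost 11 + 6 = 17.
Any cover uses at least 2 transects; among all covering selections none totals below 17.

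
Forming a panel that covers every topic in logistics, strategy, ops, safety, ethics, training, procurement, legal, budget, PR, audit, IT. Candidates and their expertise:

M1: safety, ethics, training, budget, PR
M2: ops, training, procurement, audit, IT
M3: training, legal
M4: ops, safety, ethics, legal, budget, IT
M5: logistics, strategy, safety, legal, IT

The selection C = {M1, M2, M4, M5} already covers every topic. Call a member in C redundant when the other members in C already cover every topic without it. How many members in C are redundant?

1

Drop M1: PR uncovered — not redundant.
Drop M2: procurement, audit uncovered — not redundant.
Drop M4: the rest still cover every topic — redundant.
Drop M5: logistics, strategy uncovered — not redundant.
1 redundant: M4.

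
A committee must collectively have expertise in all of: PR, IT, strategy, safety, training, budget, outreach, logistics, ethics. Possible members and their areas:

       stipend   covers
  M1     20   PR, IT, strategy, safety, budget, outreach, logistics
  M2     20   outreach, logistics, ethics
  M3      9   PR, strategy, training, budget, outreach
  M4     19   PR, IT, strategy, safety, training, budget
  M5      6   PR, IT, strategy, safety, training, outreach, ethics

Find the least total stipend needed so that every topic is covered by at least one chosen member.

26

M1, M5 cover every topic at stipend 20 + 6 = 26.
Any cover uses at least 2 members; among all covering selections none totals below 26.
Greedy by coverage-per-stipend would pick M5, M3, M1 for 35 — worse than the optimum 26.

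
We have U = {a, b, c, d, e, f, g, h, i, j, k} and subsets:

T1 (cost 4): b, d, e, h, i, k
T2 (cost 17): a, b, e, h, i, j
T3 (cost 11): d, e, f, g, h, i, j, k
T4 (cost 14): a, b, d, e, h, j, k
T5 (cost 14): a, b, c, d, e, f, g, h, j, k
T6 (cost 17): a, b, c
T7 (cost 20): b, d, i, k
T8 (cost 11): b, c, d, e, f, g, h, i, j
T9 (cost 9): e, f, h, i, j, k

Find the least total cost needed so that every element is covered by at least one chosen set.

18

T1, T5 cover every element at cost 4 + 14 = 18.
Any cover uses at least 2 sets; among all covering selections none totals below 18.
Greedy by coverage-per-cost would pick T1, T8, T4 for 29 — worse than the optimum 18.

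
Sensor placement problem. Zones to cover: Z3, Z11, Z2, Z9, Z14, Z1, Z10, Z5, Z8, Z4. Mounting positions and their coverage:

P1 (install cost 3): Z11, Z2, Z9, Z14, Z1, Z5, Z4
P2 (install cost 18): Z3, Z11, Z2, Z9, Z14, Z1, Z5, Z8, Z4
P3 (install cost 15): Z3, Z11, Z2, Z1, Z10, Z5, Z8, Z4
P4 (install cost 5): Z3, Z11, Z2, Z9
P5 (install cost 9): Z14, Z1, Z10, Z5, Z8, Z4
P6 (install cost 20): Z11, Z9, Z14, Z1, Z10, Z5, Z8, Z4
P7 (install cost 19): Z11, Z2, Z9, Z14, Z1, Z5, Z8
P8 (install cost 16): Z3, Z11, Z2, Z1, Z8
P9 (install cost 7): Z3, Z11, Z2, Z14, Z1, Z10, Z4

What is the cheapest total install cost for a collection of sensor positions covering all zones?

P4, P5 cover every zone at install cost 5 + 9 = 14.
Any cover uses at least 2 sensor positions; among all covering selections none totals below 14.

14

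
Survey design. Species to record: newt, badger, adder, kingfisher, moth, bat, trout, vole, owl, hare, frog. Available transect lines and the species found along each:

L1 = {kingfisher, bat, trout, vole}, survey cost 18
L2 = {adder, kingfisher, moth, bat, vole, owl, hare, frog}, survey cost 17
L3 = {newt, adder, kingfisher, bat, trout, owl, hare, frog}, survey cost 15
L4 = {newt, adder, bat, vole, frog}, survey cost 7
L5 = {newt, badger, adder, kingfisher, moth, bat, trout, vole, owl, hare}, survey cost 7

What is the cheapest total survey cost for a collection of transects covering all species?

14

L4, L5 cover every species at survey cost 7 + 7 = 14.
Any cover uses at least 2 transects; among all covering selections none totals below 14.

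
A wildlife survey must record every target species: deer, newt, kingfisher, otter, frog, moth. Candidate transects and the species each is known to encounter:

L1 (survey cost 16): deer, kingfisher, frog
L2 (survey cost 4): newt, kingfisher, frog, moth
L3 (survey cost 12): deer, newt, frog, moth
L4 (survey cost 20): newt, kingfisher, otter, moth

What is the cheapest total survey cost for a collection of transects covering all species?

32

L3, L4 cover every species at survey cost 12 + 20 = 32.
Any cover uses at least 2 transects; among all covering selections none totals below 32.
Greedy by coverage-per-survey cost would pick L2, L3, L4 for 36 — worse than the optimum 32.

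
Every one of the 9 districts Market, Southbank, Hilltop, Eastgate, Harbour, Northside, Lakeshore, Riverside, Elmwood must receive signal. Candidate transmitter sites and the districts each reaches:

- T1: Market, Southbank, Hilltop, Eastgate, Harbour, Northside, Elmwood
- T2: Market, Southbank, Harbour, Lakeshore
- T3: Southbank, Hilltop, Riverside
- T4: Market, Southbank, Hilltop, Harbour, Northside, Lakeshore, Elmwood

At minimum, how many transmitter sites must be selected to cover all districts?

T1, T2, T3 together cover {Market, Southbank, Hilltop, Eastgate, Harbour, Northside, Lakeshore, Riverside, Elmwood} — every district.
No 2 of the 4 transmitter sites cover everything (all 6 pairs fall short), so 3 is minimum.

3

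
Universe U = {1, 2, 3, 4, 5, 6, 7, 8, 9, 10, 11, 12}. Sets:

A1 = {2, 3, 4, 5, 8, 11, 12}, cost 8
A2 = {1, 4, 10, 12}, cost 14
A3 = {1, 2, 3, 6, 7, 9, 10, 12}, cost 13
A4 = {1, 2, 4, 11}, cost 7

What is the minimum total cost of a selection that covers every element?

21

A1, A3 cover every element at cost 8 + 13 = 21.
Any cover uses at least 2 sets; among all covering selections none totals below 21.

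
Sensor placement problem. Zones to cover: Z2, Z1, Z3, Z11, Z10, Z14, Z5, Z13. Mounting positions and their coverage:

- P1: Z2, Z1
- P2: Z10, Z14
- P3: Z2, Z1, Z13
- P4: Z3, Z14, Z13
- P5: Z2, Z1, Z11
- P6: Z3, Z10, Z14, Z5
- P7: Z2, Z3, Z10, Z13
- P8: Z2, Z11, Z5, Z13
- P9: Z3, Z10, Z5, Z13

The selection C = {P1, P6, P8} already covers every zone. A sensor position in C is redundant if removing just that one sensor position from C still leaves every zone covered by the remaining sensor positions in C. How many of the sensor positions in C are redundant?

Drop P1: Z1 uncovered — not redundant.
Drop P6: Z3, Z10, Z14 uncovered — not redundant.
Drop P8: Z11, Z13 uncovered — not redundant.
None of the sensor positions in C is redundant.

0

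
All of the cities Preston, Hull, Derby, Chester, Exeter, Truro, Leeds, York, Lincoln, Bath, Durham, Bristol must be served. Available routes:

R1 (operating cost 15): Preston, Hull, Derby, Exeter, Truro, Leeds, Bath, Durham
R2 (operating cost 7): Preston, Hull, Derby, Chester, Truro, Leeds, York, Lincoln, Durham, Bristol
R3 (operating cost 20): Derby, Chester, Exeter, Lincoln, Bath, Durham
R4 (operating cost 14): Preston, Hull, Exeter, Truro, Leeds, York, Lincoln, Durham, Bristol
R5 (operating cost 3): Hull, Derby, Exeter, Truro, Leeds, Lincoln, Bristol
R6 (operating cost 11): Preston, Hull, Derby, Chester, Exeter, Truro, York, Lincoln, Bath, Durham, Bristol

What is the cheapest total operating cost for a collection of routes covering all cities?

14

R5, R6 cover every city at operating cost 3 + 11 = 14.
Any cover uses at least 2 routes; among all covering selections none totals below 14.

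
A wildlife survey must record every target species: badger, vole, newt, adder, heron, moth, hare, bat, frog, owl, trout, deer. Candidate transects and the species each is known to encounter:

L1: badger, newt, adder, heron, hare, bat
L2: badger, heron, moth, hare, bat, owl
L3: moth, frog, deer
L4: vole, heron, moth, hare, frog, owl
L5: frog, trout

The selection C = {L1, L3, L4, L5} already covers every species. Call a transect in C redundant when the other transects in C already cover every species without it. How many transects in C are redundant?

Drop L1: badger, newt, adder, bat uncovered — not redundant.
Drop L3: deer uncovered — not redundant.
Drop L4: vole, owl uncovered — not redundant.
Drop L5: trout uncovered — not redundant.
None of the transects in C is redundant.

0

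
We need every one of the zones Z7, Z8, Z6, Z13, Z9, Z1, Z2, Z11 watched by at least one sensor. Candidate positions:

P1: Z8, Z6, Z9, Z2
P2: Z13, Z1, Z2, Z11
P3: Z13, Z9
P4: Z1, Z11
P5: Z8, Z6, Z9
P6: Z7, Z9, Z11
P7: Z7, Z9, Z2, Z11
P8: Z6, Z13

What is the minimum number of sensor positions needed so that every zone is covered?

3

P1, P2, P6 together cover {Z7, Z8, Z6, Z13, Z9, Z1, Z2, Z11} — every zone.
No 2 of the 8 sensor positions cover everything (all 28 pairs fall short), so 3 is minimum.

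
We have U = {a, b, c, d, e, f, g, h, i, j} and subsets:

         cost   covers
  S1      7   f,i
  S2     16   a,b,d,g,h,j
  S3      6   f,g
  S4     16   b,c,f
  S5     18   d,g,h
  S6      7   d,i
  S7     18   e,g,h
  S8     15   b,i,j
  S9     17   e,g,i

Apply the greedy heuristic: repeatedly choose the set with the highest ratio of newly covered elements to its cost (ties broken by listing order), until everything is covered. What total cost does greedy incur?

56

Pick 1: S2 adds 6 new (a, b, d, g, h, j) at cost 16 (ratio 6/16).
Pick 2: S1 adds 2 new (f, i) at cost 7 (ratio 2/7).
Pick 3: S4 adds 1 new (c) at cost 16 (ratio 1/16).
Pick 4: S9 adds 1 new (e) at cost 17 (ratio 1/17).
Greedy total cost: 16 + 7 + 16 + 17 = 56. (The true optimum is 49, so greedy overshoots here.)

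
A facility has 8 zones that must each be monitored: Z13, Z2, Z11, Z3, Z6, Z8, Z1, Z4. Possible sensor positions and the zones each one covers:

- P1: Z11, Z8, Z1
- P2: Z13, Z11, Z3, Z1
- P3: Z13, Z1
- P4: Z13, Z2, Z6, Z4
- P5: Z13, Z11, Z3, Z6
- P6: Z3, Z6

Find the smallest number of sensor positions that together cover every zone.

3

P1, P2, P4 together cover {Z13, Z2, Z11, Z3, Z6, Z8, Z1, Z4} — every zone.
No 2 of the 6 sensor positions cover everything (all 15 pairs fall short), so 3 is minimum.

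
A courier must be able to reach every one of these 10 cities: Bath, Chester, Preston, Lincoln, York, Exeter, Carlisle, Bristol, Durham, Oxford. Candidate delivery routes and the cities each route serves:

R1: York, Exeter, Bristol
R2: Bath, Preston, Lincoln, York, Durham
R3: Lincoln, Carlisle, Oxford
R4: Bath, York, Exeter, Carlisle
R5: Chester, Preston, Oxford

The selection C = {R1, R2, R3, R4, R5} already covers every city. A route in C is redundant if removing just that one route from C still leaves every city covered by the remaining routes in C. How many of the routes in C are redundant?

2

Drop R1: Bristol uncovered — not redundant.
Drop R2: Durham uncovered — not redundant.
Drop R3: the rest still cover every city — redundant.
Drop R4: the rest still cover every city — redundant.
Drop R5: Chester uncovered — not redundant.
2 redundant: R3, R4.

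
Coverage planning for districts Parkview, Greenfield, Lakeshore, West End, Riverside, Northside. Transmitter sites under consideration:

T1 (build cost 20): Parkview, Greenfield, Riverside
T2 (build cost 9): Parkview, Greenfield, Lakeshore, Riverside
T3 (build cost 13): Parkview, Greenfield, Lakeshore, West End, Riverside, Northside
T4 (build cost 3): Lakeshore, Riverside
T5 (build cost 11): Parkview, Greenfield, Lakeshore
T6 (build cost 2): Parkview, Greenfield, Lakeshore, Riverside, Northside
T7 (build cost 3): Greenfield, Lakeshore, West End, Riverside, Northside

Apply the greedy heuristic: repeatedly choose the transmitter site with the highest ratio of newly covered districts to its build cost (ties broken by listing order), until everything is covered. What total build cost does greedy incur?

5

Pick 1: T6 adds 5 new (Parkview, Greenfield, Lakeshore, Riverside, Northside) at build cost 2 (ratio 5/2).
Pick 2: T7 adds 1 new (West End) at build cost 3 (ratio 1/3).
Greedy total build cost: 2 + 3 = 5.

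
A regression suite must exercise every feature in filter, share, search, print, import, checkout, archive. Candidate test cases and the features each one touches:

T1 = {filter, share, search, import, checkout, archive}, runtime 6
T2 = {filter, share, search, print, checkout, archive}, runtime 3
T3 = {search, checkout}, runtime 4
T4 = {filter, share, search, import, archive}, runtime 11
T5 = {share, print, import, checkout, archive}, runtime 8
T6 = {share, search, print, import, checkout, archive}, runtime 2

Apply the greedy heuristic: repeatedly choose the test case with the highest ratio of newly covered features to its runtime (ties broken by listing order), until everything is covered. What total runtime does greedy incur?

Pick 1: T6 adds 6 new (share, search, print, import, checkout, archive) at runtime 2 (ratio 6/2).
Pick 2: T2 adds 1 new (filter) at runtime 3 (ratio 1/3).
Greedy total runtime: 2 + 3 = 5.

5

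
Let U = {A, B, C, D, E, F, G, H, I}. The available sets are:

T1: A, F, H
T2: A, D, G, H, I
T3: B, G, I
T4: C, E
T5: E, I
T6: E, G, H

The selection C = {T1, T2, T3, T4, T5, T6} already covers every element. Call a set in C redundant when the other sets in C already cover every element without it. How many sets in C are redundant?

Drop T1: F uncovered — not redundant.
Drop T2: D uncovered — not redundant.
Drop T3: B uncovered — not redundant.
Drop T4: C uncovered — not redundant.
Drop T5: the rest still cover every element — redundant.
Drop T6: the rest still cover every element — redundant.
2 redundant: T5, T6.

2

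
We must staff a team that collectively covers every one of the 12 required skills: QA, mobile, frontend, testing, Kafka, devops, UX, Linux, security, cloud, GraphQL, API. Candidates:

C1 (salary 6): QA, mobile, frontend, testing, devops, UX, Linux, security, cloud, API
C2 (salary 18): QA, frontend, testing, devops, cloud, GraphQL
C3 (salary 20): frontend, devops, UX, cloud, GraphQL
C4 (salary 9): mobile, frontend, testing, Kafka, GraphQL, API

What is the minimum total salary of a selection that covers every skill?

C1, C4 cover every skill at salary 6 + 9 = 15.
Any cover uses at least 2 candidates; among all covering selections none totals below 15.

15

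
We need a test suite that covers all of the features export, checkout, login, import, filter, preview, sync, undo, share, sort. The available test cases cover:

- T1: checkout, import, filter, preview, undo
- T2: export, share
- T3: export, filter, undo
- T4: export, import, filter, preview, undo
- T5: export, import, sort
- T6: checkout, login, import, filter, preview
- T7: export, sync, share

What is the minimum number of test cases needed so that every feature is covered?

T1, T5, T6, T7 together cover {export, checkout, login, import, filter, preview, sync, undo, share, sort} — every feature.
No 3 of the 7 test cases cover everything (all 35 triples fall short), so 4 is minimum.

4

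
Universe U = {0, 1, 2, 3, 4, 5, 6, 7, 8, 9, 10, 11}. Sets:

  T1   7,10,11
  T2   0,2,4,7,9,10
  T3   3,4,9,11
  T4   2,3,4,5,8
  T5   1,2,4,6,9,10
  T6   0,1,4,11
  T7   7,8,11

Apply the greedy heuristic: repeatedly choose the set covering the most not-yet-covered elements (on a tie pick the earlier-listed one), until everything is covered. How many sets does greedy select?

4

Pick 1: T2 covers 6 new elements (0, 2, 4, 7, 9, 10).
Pick 2: T4 covers 3 new elements (3, 5, 8).
Pick 3: T5 covers 2 new elements (1, 6).
Pick 4: T1 covers 1 new elements (11).
Greedy uses 4 sets.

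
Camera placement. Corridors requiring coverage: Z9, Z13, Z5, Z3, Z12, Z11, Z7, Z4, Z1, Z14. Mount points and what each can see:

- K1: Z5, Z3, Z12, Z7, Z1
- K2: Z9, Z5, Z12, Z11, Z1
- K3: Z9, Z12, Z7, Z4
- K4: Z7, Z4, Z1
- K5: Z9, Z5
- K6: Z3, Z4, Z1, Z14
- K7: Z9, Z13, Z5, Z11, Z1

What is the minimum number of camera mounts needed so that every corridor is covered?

K1, K6, K7 together cover {Z9, Z13, Z5, Z3, Z12, Z11, Z7, Z4, Z1, Z14} — every corridor.
No 2 of the 7 camera mounts cover everything (all 21 pairs fall short), so 3 is minimum.

3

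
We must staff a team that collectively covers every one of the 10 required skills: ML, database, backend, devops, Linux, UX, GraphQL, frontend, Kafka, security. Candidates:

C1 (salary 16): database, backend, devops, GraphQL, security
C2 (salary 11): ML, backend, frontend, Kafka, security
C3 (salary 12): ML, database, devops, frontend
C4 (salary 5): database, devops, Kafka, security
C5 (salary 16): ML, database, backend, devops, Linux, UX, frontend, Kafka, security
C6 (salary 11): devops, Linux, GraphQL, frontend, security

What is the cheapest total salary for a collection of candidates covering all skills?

C5, C6 cover every skill at salary 16 + 11 = 27.
Any cover uses at least 2 candidates; among all covering selections none totals below 27.
Greedy by coverage-per-salary would pick C4, C5, C6 for 32 — worse than the optimum 27.

27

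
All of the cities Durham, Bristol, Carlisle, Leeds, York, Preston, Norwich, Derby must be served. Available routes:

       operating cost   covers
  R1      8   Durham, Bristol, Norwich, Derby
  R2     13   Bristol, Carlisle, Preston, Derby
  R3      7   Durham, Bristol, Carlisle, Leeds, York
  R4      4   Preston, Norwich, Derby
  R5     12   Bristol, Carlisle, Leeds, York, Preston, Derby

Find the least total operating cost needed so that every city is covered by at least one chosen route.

11

R3, R4 cover every city at operating cost 7 + 4 = 11.
Any cover uses at least 2 routes; among all covering selections none totals below 11.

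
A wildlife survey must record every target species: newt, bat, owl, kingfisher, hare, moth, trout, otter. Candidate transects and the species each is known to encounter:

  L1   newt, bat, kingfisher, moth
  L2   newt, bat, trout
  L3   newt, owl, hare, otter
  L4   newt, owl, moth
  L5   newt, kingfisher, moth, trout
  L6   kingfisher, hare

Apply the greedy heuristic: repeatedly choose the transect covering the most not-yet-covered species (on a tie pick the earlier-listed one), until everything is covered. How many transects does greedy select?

3

Pick 1: L1 covers 4 new species (newt, bat, kingfisher, moth).
Pick 2: L3 covers 3 new species (owl, hare, otter).
Pick 3: L2 covers 1 new species (trout).
Greedy uses 3 transects.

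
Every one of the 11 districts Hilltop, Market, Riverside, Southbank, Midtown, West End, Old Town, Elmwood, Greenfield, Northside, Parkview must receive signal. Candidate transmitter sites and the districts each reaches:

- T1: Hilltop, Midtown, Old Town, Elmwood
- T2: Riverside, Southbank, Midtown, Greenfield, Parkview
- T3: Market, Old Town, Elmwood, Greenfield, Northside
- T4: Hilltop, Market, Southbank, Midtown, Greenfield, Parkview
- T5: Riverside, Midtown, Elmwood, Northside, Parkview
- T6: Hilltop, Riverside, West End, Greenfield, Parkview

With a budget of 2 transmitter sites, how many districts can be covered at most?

9

Choosing T2, T3 covers {Market, Riverside, Southbank, Midtown, Old Town, Elmwood, Greenfield, Northside, Parkview} — 9 districts.
No choice of 2 transmitter sites does better; here Hilltop, West End are left uncovered.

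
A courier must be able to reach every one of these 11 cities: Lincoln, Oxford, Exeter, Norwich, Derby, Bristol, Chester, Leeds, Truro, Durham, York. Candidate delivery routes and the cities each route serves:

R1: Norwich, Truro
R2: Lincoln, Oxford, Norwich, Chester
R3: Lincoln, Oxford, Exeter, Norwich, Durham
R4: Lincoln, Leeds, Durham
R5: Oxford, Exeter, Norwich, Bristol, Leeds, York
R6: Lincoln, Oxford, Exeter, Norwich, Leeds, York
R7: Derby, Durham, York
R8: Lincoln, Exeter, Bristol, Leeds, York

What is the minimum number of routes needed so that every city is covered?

4

R1, R2, R5, R7 together cover {Lincoln, Oxford, Exeter, Norwich, Derby, Bristol, Chester, Leeds, Truro, Durham, York} — every city.
No 3 of the 8 routes cover everything (all 56 triples fall short), so 4 is minimum.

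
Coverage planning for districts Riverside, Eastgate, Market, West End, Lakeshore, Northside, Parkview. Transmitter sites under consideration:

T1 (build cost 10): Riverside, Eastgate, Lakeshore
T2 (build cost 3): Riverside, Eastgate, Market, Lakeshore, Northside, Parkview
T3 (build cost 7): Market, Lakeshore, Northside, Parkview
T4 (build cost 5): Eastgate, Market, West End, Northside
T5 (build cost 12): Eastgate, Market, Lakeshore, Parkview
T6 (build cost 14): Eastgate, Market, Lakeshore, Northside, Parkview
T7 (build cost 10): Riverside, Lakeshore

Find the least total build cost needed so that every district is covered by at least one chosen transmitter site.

T2, T4 cover every district at build cost 3 + 5 = 8.
Any cover uses at least 2 transmitter sites; among all covering selections none totals below 8.

8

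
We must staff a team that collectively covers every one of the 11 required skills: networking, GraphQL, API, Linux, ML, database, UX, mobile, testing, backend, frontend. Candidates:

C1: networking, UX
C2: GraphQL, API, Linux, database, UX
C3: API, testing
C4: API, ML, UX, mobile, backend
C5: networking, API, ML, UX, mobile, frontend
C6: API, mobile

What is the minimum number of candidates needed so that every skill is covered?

C2, C3, C4, C5 together cover {networking, GraphQL, API, Linux, ML, database, UX, mobile, testing, backend, frontend} — every skill.
No 3 of the 6 candidates cover everything (all 20 triples fall short), so 4 is minimum.

4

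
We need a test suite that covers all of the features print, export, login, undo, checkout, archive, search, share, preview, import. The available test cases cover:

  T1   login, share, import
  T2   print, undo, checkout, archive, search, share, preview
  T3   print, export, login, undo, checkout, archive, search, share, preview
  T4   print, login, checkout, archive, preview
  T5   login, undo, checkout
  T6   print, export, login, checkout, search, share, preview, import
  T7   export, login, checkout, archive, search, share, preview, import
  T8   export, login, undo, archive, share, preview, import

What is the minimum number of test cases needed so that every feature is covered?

T1, T3 together cover {print, export, login, undo, checkout, archive, search, share, preview, import} — every feature.
No single test case contains all 10 features, so 2 is optimal.

2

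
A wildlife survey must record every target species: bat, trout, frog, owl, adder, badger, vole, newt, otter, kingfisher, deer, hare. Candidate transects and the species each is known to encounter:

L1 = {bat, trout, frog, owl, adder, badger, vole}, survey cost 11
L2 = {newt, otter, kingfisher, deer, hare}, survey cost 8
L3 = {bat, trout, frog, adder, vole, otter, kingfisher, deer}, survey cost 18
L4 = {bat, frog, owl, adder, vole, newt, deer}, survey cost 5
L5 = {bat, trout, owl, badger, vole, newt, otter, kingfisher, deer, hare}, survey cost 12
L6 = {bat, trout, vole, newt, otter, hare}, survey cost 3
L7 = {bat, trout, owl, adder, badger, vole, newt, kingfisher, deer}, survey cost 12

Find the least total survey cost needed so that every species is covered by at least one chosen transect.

L4, L5 cover every species at survey cost 5 + 12 = 17.
Any cover uses at least 2 transects; among all covering selections none totals below 17.

17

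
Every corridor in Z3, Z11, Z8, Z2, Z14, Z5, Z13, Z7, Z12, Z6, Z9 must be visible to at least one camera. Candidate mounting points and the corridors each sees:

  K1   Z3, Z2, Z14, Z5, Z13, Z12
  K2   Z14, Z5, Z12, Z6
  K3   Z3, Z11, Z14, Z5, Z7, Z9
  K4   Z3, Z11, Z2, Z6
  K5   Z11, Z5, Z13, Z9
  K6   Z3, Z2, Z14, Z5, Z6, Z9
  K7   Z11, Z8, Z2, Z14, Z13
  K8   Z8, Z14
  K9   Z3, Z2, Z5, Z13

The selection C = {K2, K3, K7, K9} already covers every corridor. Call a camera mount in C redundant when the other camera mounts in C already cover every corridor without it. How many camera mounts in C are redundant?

Drop K2: Z12, Z6 uncovered — not redundant.
Drop K3: Z7, Z9 uncovered — not redundant.
Drop K7: Z8 uncovered — not redundant.
Drop K9: the rest still cover every corridor — redundant.
1 redundant: K9.

1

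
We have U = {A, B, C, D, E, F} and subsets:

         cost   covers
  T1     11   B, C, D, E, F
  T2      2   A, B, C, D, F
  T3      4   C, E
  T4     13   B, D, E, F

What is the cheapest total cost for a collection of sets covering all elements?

T2, T3 cover every element at cost 2 + 4 = 6.
Any cover uses at least 2 sets; among all covering selections none totals below 6.

6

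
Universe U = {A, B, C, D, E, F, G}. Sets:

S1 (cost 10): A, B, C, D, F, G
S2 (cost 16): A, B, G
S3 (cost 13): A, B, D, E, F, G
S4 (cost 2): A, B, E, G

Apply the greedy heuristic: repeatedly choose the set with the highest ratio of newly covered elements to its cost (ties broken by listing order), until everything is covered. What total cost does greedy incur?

12

Pick 1: S4 adds 4 new (A, B, E, G) at cost 2 (ratio 4/2).
Pick 2: S1 adds 3 new (C, D, F) at cost 10 (ratio 3/10).
Greedy total cost: 2 + 10 = 12.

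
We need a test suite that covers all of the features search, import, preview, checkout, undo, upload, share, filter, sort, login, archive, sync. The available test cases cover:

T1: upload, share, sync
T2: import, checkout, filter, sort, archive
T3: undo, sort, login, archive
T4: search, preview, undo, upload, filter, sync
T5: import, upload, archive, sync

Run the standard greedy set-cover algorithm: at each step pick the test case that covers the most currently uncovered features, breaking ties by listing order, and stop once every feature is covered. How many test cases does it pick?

4

Pick 1: T4 covers 6 new features (search, preview, undo, upload, filter, sync).
Pick 2: T2 covers 4 new features (import, checkout, sort, archive).
Pick 3: T1 covers 1 new features (share).
Pick 4: T3 covers 1 new features (login).
Greedy uses 4 test cases.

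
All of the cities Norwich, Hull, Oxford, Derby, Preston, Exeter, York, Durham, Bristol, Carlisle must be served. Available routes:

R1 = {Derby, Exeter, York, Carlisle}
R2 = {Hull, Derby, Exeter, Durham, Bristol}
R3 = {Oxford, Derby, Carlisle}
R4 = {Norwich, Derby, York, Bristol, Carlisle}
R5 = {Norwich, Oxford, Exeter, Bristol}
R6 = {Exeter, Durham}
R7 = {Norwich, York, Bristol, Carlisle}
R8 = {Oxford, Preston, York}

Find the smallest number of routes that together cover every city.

3

R2, R4, R8 together cover {Norwich, Hull, Oxford, Derby, Preston, Exeter, York, Durham, Bristol, Carlisle} — every city.
No 2 of the 8 routes cover everything (all 28 pairs fall short), so 3 is minimum.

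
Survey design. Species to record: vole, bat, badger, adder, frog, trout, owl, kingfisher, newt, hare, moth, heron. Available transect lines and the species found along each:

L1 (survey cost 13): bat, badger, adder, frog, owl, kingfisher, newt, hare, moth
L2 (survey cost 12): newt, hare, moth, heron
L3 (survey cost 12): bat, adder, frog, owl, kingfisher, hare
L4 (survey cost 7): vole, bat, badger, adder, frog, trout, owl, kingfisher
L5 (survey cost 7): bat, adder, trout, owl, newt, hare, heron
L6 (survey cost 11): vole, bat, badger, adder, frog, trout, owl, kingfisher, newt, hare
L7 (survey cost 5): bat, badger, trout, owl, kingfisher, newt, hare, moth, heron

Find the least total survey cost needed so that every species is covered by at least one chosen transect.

L4, L7 cover every species at survey cost 7 + 5 = 12.
Any cover uses at least 2 transects; among all covering selections none totals below 12.

12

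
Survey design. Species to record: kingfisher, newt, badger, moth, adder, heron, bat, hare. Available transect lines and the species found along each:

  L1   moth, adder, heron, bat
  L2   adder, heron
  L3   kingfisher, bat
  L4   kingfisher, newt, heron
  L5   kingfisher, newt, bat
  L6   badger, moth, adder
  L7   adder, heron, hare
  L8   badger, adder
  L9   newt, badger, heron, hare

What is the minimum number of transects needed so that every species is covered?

L1, L3, L9 together cover {kingfisher, newt, badger, moth, adder, heron, bat, hare} — every species.
No 2 of the 9 transects cover everything (all 36 pairs fall short), so 3 is minimum.

3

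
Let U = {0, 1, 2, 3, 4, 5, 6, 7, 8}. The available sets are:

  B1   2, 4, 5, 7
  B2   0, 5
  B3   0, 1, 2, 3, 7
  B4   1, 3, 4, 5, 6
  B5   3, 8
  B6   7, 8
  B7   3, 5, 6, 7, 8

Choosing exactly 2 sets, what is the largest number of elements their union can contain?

Choosing B3, B4 covers {0, 1, 2, 3, 4, 5, 6, 7} — 8 elements.
No choice of 2 sets does better; here 8 is left uncovered.

8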